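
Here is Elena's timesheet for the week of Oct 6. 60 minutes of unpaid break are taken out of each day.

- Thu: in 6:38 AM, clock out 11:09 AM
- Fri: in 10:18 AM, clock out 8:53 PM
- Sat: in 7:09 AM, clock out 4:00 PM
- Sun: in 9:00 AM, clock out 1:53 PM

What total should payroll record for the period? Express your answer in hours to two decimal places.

24.83 hours

Thu: 6:38 AM–11:09 AM = 4 h 31 min; less 60 min break → 3 h 31 min
Fri: 10:18 AM–8:53 PM = 10 h 35 min; less 60 min break → 9 h 35 min
Sat: 7:09 AM–4:00 PM = 8 h 51 min; less 60 min break → 7 h 51 min
Sun: 9:00 AM–1:53 PM = 4 h 53 min; less 60 min break → 3 h 53 min
Total: 3 h 31 min + 9 h 35 min + 7 h 51 min + 3 h 53 min = 24 h 50 min.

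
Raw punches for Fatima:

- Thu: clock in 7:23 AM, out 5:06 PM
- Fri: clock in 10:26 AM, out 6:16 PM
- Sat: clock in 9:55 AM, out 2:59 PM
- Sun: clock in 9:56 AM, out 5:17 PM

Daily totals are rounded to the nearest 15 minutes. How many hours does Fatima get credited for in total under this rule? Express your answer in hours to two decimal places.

Thu: 7:23 AM–5:06 PM = 9 h 43 min → rounds to 9 h 45 min
Fri: 10:26 AM–6:16 PM = 7 h 50 min → rounds to 7 h 45 min
Sat: 9:55 AM–2:59 PM = 5 h 4 min → rounds to 5 h 0 min
Sun: 9:56 AM–5:17 PM = 7 h 21 min → rounds to 7 h 15 min
Total credited: 29 h 45 min.

29.75 hours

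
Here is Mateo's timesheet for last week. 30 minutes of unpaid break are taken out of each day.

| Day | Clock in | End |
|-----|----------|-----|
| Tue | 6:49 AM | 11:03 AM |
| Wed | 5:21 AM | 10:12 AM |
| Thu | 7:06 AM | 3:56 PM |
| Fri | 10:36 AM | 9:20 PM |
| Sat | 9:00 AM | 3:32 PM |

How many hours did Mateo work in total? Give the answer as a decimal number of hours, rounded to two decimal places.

32.68 hours

Tue: 6:49 AM–11:03 AM = 4 h 14 min; less 30 min break → 3 h 44 min
Wed: 5:21 AM–10:12 AM = 4 h 51 min; less 30 min break → 4 h 21 min
Thu: 7:06 AM–3:56 PM = 8 h 50 min; less 30 min break → 8 h 20 min
Fri: 10:36 AM–9:20 PM = 10 h 44 min; less 30 min break → 10 h 14 min
Sat: 9:00 AM–3:32 PM = 6 h 32 min; less 30 min break → 6 h 2 min
Total: 3 h 44 min + 4 h 21 min + 8 h 20 min + 10 h 14 min + 6 h 2 min = 32 h 41 min.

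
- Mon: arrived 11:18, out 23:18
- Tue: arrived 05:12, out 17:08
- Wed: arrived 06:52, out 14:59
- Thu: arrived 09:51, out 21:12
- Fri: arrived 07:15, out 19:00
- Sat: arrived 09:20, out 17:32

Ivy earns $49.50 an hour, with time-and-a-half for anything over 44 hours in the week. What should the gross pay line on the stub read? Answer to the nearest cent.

Mon: 11:18–23:18 = 12 h 0 min
Tue: 05:12–17:08 = 11 h 56 min
Wed: 06:52–14:59 = 8 h 7 min
Thu: 09:51–21:12 = 11 h 21 min
Fri: 07:15–19:00 = 11 h 45 min
Sat: 09:20–17:32 = 8 h 12 min
Total worked: 63 h 21 min = 3801 min.
Regular 44 h 0 min = 2640 min at $49.50/h; overtime 19 h 21 min = 1161 min at $74.25/h.
Pay = (2640 × $49.50 + 1161 × $74.25) ÷ 60 = $3614.74.

$3614.74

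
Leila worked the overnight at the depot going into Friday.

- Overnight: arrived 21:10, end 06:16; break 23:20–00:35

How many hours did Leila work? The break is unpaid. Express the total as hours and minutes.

Overnight: 21:10 → midnight = 2 h 50 min; midnight → 06:16 = 6 h 16 min; span 9 h 6 min; less 75 min break → 7 h 51 min

7 h 51 min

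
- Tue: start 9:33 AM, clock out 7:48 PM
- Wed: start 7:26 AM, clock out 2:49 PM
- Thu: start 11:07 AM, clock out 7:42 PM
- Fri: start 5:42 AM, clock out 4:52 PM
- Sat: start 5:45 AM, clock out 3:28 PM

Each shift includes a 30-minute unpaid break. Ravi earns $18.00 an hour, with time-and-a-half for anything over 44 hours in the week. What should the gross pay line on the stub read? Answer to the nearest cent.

Tue: 9:33 AM–7:48 PM = 10 h 15 min; less 30 min break → 9 h 45 min
Wed: 7:26 AM–2:49 PM = 7 h 23 min; less 30 min break → 6 h 53 min
Thu: 11:07 AM–7:42 PM = 8 h 35 min; less 30 min break → 8 h 5 min
Fri: 5:42 AM–4:52 PM = 11 h 10 min; less 30 min break → 10 h 40 min
Sat: 5:45 AM–3:28 PM = 9 h 43 min; less 30 min break → 9 h 13 min
Total worked: 44 h 36 min = 2676 min.
Regular 44 h 0 min = 2640 min at $18.00/h; overtime 0 h 36 min = 36 min at $27.00/h.
Pay = (2640 × $18.00 + 36 × $27.00) ÷ 60 = $808.20.

$808.20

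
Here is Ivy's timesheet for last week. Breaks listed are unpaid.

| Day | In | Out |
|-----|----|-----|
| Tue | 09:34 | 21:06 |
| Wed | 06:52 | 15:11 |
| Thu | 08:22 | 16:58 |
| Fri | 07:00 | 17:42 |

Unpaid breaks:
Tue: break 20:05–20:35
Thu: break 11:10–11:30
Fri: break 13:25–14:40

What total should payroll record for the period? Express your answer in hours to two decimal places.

37.07 hours

Tue: 09:34–21:06 = 11 h 32 min; less 30 min break → 11 h 2 min
Wed: 06:52–15:11 = 8 h 19 min
Thu: 08:22–16:58 = 8 h 36 min; less 20 min break → 8 h 16 min
Fri: 07:00–17:42 = 10 h 42 min; less 75 min break → 9 h 27 min
Total: 11 h 2 min + 8 h 19 min + 8 h 16 min + 9 h 27 min = 37 h 4 min.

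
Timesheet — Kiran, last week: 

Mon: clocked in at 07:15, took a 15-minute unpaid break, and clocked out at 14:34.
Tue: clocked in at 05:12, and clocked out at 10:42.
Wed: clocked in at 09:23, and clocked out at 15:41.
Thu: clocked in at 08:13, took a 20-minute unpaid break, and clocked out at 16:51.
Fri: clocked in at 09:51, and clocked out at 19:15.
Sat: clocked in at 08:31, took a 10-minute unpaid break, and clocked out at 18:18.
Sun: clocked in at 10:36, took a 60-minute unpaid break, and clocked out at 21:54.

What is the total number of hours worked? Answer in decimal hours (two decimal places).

Mon: 07:15–14:34 = 7 h 19 min; less 15 min break → 7 h 4 min
Tue: 05:12–10:42 = 5 h 30 min
Wed: 09:23–15:41 = 6 h 18 min
Thu: 08:13–16:51 = 8 h 38 min; less 20 min break → 8 h 18 min
Fri: 09:51–19:15 = 9 h 24 min
Sat: 08:31–18:18 = 9 h 47 min; less 10 min break → 9 h 37 min
Sun: 10:36–21:54 = 11 h 18 min; less 60 min break → 10 h 18 min
Total: 7 h 4 min + 5 h 30 min + 6 h 18 min + 8 h 18 min + 9 h 24 min + 9 h 37 min + 10 h 18 min = 56 h 29 min.

56.48 hours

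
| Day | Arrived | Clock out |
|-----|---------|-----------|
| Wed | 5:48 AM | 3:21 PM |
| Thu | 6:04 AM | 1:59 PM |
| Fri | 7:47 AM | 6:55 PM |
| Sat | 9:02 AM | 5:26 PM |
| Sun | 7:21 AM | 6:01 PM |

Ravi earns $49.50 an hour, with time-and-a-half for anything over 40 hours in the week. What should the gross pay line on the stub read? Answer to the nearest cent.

Wed: 5:48 AM–3:21 PM = 9 h 33 min
Thu: 6:04 AM–1:59 PM = 7 h 55 min
Fri: 7:47 AM–6:55 PM = 11 h 8 min
Sat: 9:02 AM–5:26 PM = 8 h 24 min
Sun: 7:21 AM–6:01 PM = 10 h 40 min
Total worked: 47 h 40 min = 2860 min.
Regular 40 h 0 min = 2400 min at $49.50/h; overtime 7 h 40 min = 460 min at $74.25/h.
Pay = (2400 × $49.50 + 460 × $74.25) ÷ 60 = $2549.25.

$2549.25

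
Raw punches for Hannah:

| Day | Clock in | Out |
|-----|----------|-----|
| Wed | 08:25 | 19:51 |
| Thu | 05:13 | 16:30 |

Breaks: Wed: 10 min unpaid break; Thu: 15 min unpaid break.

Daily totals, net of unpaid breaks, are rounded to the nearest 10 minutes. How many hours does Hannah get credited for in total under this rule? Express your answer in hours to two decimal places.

22.33 hours

Wed: 08:25–19:51 = 11 h 26 min − 10 min = 11 h 16 min → rounds to 11 h 20 min
Thu: 05:13–16:30 = 11 h 17 min − 15 min = 11 h 2 min → rounds to 11 h 0 min
Total credited: 22 h 20 min.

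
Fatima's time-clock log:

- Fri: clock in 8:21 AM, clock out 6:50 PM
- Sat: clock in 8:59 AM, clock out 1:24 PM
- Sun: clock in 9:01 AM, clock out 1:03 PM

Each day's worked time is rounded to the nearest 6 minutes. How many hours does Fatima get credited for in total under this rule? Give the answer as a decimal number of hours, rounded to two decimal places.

Fri: 8:21 AM–6:50 PM = 10 h 29 min → rounds to 10 h 30 min
Sat: 8:59 AM–1:24 PM = 4 h 25 min → rounds to 4 h 24 min
Sun: 9:01 AM–1:03 PM = 4 h 2 min → rounds to 4 h 0 min
Total credited: 18 h 54 min.

18.90 hours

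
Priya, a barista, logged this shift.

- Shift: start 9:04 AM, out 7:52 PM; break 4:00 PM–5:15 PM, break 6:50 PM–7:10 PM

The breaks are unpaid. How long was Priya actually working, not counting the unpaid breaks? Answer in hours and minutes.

9 h 13 min

Shift: 9:04 AM–7:52 PM = 10 h 48 min; less 95 min break → 9 h 13 min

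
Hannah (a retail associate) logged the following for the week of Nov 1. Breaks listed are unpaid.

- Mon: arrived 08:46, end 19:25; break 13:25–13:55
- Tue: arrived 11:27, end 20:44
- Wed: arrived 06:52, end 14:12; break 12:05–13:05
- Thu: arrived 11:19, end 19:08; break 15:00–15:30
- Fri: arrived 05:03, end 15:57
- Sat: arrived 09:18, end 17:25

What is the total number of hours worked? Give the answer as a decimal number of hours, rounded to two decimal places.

52.10 hours

Mon: 08:46–19:25 = 10 h 39 min; less 30 min break → 10 h 9 min
Tue: 11:27–20:44 = 9 h 17 min
Wed: 06:52–14:12 = 7 h 20 min; less 60 min break → 6 h 20 min
Thu: 11:19–19:08 = 7 h 49 min; less 30 min break → 7 h 19 min
Fri: 05:03–15:57 = 10 h 54 min
Sat: 09:18–17:25 = 8 h 7 min
Total: 10 h 9 min + 9 h 17 min + 6 h 20 min + 7 h 19 min + 10 h 54 min + 8 h 7 min = 52 h 6 min.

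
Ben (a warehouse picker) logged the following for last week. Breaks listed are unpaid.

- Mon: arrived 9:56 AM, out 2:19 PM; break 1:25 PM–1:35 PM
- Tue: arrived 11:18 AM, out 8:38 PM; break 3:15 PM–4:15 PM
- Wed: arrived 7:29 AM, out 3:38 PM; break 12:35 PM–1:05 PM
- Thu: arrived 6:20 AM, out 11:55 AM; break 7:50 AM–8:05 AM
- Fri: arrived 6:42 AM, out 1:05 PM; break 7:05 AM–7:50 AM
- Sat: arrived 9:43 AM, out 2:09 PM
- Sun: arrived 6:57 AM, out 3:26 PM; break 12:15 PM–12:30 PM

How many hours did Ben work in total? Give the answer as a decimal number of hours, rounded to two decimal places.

43.83 hours

Mon: 9:56 AM–2:19 PM = 4 h 23 min; less 10 min break → 4 h 13 min
Tue: 11:18 AM–8:38 PM = 9 h 20 min; less 60 min break → 8 h 20 min
Wed: 7:29 AM–3:38 PM = 8 h 9 min; less 30 min break → 7 h 39 min
Thu: 6:20 AM–11:55 AM = 5 h 35 min; less 15 min break → 5 h 20 min
Fri: 6:42 AM–1:05 PM = 6 h 23 min; less 45 min break → 5 h 38 min
Sat: 9:43 AM–2:09 PM = 4 h 26 min
Sun: 6:57 AM–3:26 PM = 8 h 29 min; less 15 min break → 8 h 14 min
Total: 4 h 13 min + 8 h 20 min + 7 h 39 min + 5 h 20 min + 5 h 38 min + 4 h 26 min + 8 h 14 min = 43 h 50 min.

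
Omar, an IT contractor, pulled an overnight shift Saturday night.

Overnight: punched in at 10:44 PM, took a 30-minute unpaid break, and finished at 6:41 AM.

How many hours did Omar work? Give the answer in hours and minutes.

7 h 27 min

Overnight: 10:44 PM → midnight = 1 h 16 min; midnight → 6:41 AM = 6 h 41 min; span 7 h 57 min; less 30 min break → 7 h 27 min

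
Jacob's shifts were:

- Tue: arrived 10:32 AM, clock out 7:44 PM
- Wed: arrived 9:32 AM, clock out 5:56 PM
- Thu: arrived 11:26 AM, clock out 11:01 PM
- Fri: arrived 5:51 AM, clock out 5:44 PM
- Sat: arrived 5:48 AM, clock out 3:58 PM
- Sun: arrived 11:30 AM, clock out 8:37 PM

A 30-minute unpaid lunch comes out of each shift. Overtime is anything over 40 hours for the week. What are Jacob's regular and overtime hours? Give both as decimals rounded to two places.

Regular 40.00 hours, overtime 17.35 hours

Tue: 10:32 AM–7:44 PM = 9 h 12 min; less 30 min break → 8 h 42 min
Wed: 9:32 AM–5:56 PM = 8 h 24 min; less 30 min break → 7 h 54 min
Thu: 11:26 AM–11:01 PM = 11 h 35 min; less 30 min break → 11 h 5 min
Fri: 5:51 AM–5:44 PM = 11 h 53 min; less 30 min break → 11 h 23 min
Sat: 5:48 AM–3:58 PM = 10 h 10 min; less 30 min break → 9 h 40 min
Sun: 11:30 AM–8:37 PM = 9 h 7 min; less 30 min break → 8 h 37 min
Total worked: 57 h 21 min = 57.35 h.
Threshold 40 h → overtime 17 h 21 min, regular 40 h 0 min.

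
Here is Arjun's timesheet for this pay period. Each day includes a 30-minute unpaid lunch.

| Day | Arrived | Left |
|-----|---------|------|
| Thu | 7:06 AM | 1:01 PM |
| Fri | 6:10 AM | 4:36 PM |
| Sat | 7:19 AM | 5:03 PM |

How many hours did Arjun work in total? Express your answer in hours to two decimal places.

Thu: 7:06 AM–1:01 PM = 5 h 55 min; less 30 min break → 5 h 25 min
Fri: 6:10 AM–4:36 PM = 10 h 26 min; less 30 min break → 9 h 56 min
Sat: 7:19 AM–5:03 PM = 9 h 44 min; less 30 min break → 9 h 14 min
Total: 5 h 25 min + 9 h 56 min + 9 h 14 min = 24 h 35 min.

24.58 hours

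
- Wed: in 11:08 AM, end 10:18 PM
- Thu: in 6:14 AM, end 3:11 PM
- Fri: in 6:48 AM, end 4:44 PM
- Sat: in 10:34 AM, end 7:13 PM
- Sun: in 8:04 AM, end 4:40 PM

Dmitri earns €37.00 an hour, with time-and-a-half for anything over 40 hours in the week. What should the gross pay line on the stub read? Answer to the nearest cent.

€1885.15

Wed: 11:08 AM–10:18 PM = 11 h 10 min
Thu: 6:14 AM–3:11 PM = 8 h 57 min
Fri: 6:48 AM–4:44 PM = 9 h 56 min
Sat: 10:34 AM–7:13 PM = 8 h 39 min
Sun: 8:04 AM–4:40 PM = 8 h 36 min
Total worked: 47 h 18 min = 2838 min.
Regular 40 h 0 min = 2400 min at €37.00/h; overtime 7 h 18 min = 438 min at €55.50/h.
Pay = (2400 × €37.00 + 438 × €55.50) ÷ 60 = €1885.15.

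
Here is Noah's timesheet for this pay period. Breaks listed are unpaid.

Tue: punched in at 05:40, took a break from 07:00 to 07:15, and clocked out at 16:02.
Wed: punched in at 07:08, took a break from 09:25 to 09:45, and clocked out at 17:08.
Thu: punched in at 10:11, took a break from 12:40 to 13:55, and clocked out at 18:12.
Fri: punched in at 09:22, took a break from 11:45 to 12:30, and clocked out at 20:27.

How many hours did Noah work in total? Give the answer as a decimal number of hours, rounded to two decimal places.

36.88 hours

Tue: 05:40–16:02 = 10 h 22 min; less 15 min break → 10 h 7 min
Wed: 07:08–17:08 = 10 h 0 min; less 20 min break → 9 h 40 min
Thu: 10:11–18:12 = 8 h 1 min; less 75 min break → 6 h 46 min
Fri: 09:22–20:27 = 11 h 5 min; less 45 min break → 10 h 20 min
Total: 10 h 7 min + 9 h 40 min + 6 h 46 min + 10 h 20 min = 36 h 53 min.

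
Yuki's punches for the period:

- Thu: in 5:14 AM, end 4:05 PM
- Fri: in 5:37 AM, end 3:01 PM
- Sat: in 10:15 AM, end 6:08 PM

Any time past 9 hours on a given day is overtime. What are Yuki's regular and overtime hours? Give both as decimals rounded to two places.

Thu: 5:14 AM–4:05 PM = 10 h 51 min
Fri: 5:37 AM–3:01 PM = 9 h 24 min
Sat: 10:15 AM–6:08 PM = 7 h 53 min
Thu reg 9 h 0 min / OT 1 h 51 min; Fri reg 9 h 0 min / OT 0 h 24 min; Sat reg 7 h 53 min / OT 0 h 0 min.
Totals: regular 25 h 53 min, overtime 2 h 15 min.

Regular 25.88 hours, overtime 2.25 hours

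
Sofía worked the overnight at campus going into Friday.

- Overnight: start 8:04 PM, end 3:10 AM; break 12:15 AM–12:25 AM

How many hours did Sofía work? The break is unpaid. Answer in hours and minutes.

6 h 56 min

Overnight: 8:04 PM → midnight = 3 h 56 min; midnight → 3:10 AM = 3 h 10 min; span 7 h 6 min; less 10 min break → 6 h 56 min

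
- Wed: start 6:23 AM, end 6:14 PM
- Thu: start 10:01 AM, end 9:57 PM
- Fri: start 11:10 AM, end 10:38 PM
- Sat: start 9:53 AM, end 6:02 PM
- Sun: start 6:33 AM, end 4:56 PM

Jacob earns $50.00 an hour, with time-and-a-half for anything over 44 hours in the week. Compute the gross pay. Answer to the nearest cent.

$2933.75

Wed: 6:23 AM–6:14 PM = 11 h 51 min
Thu: 10:01 AM–9:57 PM = 11 h 56 min
Fri: 11:10 AM–10:38 PM = 11 h 28 min
Sat: 9:53 AM–6:02 PM = 8 h 9 min
Sun: 6:33 AM–4:56 PM = 10 h 23 min
Total worked: 53 h 47 min = 3227 min.
Regular 44 h 0 min = 2640 min at $50.00/h; overtime 9 h 47 min = 587 min at $75.00/h.
Pay = (2640 × $50.00 + 587 × $75.00) ÷ 60 = $2933.75.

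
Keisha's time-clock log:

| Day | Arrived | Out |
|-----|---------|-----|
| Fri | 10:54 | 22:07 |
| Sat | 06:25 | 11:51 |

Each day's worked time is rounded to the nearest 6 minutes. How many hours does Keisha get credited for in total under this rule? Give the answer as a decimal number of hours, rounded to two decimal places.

Fri: 10:54–22:07 = 11 h 13 min → rounds to 11 h 12 min
Sat: 06:25–11:51 = 5 h 26 min → rounds to 5 h 24 min
Total credited: 16 h 36 min.

16.60 hours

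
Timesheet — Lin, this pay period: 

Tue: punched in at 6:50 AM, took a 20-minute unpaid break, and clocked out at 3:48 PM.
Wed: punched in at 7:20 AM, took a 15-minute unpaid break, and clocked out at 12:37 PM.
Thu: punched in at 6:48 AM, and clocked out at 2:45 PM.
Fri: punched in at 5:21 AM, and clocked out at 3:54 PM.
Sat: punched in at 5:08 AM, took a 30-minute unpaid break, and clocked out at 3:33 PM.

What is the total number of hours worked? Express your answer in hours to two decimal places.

Tue: 6:50 AM–3:48 PM = 8 h 58 min; less 20 min break → 8 h 38 min
Wed: 7:20 AM–12:37 PM = 5 h 17 min; less 15 min break → 5 h 2 min
Thu: 6:48 AM–2:45 PM = 7 h 57 min
Fri: 5:21 AM–3:54 PM = 10 h 33 min
Sat: 5:08 AM–3:33 PM = 10 h 25 min; less 30 min break → 9 h 55 min
Total: 8 h 38 min + 5 h 2 min + 7 h 57 min + 10 h 33 min + 9 h 55 min = 42 h 5 min.

42.08 hours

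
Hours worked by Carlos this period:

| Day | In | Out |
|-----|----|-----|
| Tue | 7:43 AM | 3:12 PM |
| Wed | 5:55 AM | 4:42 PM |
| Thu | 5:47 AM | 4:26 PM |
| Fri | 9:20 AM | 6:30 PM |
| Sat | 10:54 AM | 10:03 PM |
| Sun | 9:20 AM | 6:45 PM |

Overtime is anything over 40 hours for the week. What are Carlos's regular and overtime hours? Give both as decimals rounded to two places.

Regular 40.00 hours, overtime 18.65 hours

Tue: 7:43 AM–3:12 PM = 7 h 29 min
Wed: 5:55 AM–4:42 PM = 10 h 47 min
Thu: 5:47 AM–4:26 PM = 10 h 39 min
Fri: 9:20 AM–6:30 PM = 9 h 10 min
Sat: 10:54 AM–10:03 PM = 11 h 9 min
Sun: 9:20 AM–6:45 PM = 9 h 25 min
Total worked: 58 h 39 min = 58.65 h.
Threshold 40 h → overtime 18 h 39 min, regular 40 h 0 min.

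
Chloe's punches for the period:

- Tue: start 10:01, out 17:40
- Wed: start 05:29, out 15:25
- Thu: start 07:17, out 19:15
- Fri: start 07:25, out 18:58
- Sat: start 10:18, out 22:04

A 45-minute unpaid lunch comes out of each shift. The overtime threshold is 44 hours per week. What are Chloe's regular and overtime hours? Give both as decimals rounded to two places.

Tue: 10:01–17:40 = 7 h 39 min; less 45 min break → 6 h 54 min
Wed: 05:29–15:25 = 9 h 56 min; less 45 min break → 9 h 11 min
Thu: 07:17–19:15 = 11 h 58 min; less 45 min break → 11 h 13 min
Fri: 07:25–18:58 = 11 h 33 min; less 45 min break → 10 h 48 min
Sat: 10:18–22:04 = 11 h 46 min; less 45 min break → 11 h 1 min
Total worked: 49 h 7 min = 49.12 h.
Threshold 44 h → overtime 5 h 7 min, regular 44 h 0 min.

Regular 44.00 hours, overtime 5.12 hours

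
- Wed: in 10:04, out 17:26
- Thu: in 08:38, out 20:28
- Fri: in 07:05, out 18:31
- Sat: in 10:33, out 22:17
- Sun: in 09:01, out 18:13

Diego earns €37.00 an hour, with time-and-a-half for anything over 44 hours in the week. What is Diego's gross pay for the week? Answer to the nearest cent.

Wed: 10:04–17:26 = 7 h 22 min
Thu: 08:38–20:28 = 11 h 50 min
Fri: 07:05–18:31 = 11 h 26 min
Sat: 10:33–22:17 = 11 h 44 min
Sun: 09:01–18:13 = 9 h 12 min
Total worked: 51 h 34 min = 3094 min.
Regular 44 h 0 min = 2640 min at €37.00/h; overtime 7 h 34 min = 454 min at €55.50/h.
Pay = (2640 × €37.00 + 454 × €55.50) ÷ 60 = €2047.95.

€2047.95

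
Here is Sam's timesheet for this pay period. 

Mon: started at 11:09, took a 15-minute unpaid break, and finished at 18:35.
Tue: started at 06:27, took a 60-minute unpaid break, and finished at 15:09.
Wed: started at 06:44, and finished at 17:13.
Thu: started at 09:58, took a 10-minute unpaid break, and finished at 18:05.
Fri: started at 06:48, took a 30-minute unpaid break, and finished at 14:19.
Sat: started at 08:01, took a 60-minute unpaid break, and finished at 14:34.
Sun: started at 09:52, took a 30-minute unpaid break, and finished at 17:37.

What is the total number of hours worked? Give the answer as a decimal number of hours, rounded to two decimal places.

53.13 hours

Mon: 11:09–18:35 = 7 h 26 min; less 15 min break → 7 h 11 min
Tue: 06:27–15:09 = 8 h 42 min; less 60 min break → 7 h 42 min
Wed: 06:44–17:13 = 10 h 29 min
Thu: 09:58–18:05 = 8 h 7 min; less 10 min break → 7 h 57 min
Fri: 06:48–14:19 = 7 h 31 min; less 30 min break → 7 h 1 min
Sat: 08:01–14:34 = 6 h 33 min; less 60 min break → 5 h 33 min
Sun: 09:52–17:37 = 7 h 45 min; less 30 min break → 7 h 15 min
Total: 7 h 11 min + 7 h 42 min + 10 h 29 min + 7 h 57 min + 7 h 1 min + 5 h 33 min + 7 h 15 min = 53 h 8 min.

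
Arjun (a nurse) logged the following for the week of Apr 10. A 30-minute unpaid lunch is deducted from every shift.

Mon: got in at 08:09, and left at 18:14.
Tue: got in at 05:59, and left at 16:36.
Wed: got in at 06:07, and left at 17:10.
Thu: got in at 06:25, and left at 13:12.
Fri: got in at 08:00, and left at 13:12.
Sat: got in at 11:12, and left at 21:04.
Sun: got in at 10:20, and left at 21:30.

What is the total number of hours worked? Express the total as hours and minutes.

61 h 16 min

Mon: 08:09–18:14 = 10 h 5 min; less 30 min break → 9 h 35 min
Tue: 05:59–16:36 = 10 h 37 min; less 30 min break → 10 h 7 min
Wed: 06:07–17:10 = 11 h 3 min; less 30 min break → 10 h 33 min
Thu: 06:25–13:12 = 6 h 47 min; less 30 min break → 6 h 17 min
Fri: 08:00–13:12 = 5 h 12 min; less 30 min break → 4 h 42 min
Sat: 11:12–21:04 = 9 h 52 min; less 30 min break → 9 h 22 min
Sun: 10:20–21:30 = 11 h 10 min; less 30 min break → 10 h 40 min
Total: 9 h 35 min + 10 h 7 min + 10 h 33 min + 6 h 17 min + 4 h 42 min + 9 h 22 min + 10 h 40 min = 61 h 16 min.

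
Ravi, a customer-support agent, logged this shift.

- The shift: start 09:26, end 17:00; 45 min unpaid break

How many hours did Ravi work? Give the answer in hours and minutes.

The shift: 09:26–17:00 = 7 h 34 min; less 45 min break → 6 h 49 min

6 h 49 min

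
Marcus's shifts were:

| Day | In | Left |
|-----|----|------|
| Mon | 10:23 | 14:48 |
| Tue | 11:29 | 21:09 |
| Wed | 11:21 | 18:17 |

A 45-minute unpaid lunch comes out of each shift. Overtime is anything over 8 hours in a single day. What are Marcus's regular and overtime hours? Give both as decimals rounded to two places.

Regular 17.85 hours, overtime 0.92 hours

Mon: 10:23–14:48 = 4 h 25 min; less 45 min break → 3 h 40 min
Tue: 11:29–21:09 = 9 h 40 min; less 45 min break → 8 h 55 min
Wed: 11:21–18:17 = 6 h 56 min; less 45 min break → 6 h 11 min
Mon reg 3 h 40 min / OT 0 h 0 min; Tue reg 8 h 0 min / OT 0 h 55 min; Wed reg 6 h 11 min / OT 0 h 0 min.
Totals: regular 17 h 51 min, overtime 0 h 55 min.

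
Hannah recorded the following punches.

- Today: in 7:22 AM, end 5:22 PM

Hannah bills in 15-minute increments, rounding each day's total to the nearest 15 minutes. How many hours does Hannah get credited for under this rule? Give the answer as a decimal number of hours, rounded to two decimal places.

Today: 7:22 AM–5:22 PM = 10 h 0 min → rounds to 10 h 0 min

10.00 hours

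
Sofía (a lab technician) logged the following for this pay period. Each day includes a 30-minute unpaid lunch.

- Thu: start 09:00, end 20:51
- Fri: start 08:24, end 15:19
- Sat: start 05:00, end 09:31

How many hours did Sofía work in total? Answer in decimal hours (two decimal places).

21.78 hours

Thu: 09:00–20:51 = 11 h 51 min; less 30 min break → 11 h 21 min
Fri: 08:24–15:19 = 6 h 55 min; less 30 min break → 6 h 25 min
Sat: 05:00–09:31 = 4 h 31 min; less 30 min break → 4 h 1 min
Total: 11 h 21 min + 6 h 25 min + 4 h 1 min = 21 h 47 min.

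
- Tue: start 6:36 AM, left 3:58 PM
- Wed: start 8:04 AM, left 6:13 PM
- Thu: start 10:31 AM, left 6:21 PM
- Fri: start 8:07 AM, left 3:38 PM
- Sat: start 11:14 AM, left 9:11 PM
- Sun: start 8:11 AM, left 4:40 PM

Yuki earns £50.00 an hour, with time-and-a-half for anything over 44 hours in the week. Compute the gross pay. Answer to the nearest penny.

£2897.50

Tue: 6:36 AM–3:58 PM = 9 h 22 min
Wed: 8:04 AM–6:13 PM = 10 h 9 min
Thu: 10:31 AM–6:21 PM = 7 h 50 min
Fri: 8:07 AM–3:38 PM = 7 h 31 min
Sat: 11:14 AM–9:11 PM = 9 h 57 min
Sun: 8:11 AM–4:40 PM = 8 h 29 min
Total worked: 53 h 18 min = 3198 min.
Regular 44 h 0 min = 2640 min at £50.00/h; overtime 9 h 18 min = 558 min at £75.00/h.
Pay = (2640 × £50.00 + 558 × £75.00) ÷ 60 = £2897.50.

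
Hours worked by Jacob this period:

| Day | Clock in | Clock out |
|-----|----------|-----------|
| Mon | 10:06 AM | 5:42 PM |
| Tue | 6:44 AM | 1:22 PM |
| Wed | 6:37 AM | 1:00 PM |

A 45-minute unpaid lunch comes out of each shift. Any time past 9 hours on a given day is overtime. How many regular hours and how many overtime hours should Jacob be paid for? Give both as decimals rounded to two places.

Mon: 10:06 AM–5:42 PM = 7 h 36 min; less 45 min break → 6 h 51 min
Tue: 6:44 AM–1:22 PM = 6 h 38 min; less 45 min break → 5 h 53 min
Wed: 6:37 AM–1:00 PM = 6 h 23 min; less 45 min break → 5 h 38 min
Mon reg 6 h 51 min / OT 0 h 0 min; Tue reg 5 h 53 min / OT 0 h 0 min; Wed reg 5 h 38 min / OT 0 h 0 min.
Totals: regular 18 h 22 min, overtime 0 h 0 min.

Regular 18.37 hours, overtime 0.00 hours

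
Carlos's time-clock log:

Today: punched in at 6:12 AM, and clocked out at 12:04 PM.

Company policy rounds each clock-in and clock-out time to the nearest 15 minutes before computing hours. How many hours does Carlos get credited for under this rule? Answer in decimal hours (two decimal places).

5.75 hours

Today: in 6:12 AM→6:15 AM, out 12:04 PM→12:00 PM; 5 h 45 min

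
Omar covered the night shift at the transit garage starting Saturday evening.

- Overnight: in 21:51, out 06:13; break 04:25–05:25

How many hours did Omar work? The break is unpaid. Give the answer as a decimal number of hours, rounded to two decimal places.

Overnight: 21:51 → midnight = 2 h 9 min; midnight → 06:13 = 6 h 13 min; span 8 h 22 min; less 60 min break → 7 h 22 min

7.37 hours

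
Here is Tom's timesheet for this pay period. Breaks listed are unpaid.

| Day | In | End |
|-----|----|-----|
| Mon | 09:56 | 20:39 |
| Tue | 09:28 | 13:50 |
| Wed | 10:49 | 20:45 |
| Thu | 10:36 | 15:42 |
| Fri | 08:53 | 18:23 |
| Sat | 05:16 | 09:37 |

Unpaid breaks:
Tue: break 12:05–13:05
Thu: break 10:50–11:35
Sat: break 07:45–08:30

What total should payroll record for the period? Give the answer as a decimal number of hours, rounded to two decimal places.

Mon: 09:56–20:39 = 10 h 43 min
Tue: 09:28–13:50 = 4 h 22 min; less 60 min break → 3 h 22 min
Wed: 10:49–20:45 = 9 h 56 min
Thu: 10:36–15:42 = 5 h 6 min; less 45 min break → 4 h 21 min
Fri: 08:53–18:23 = 9 h 30 min
Sat: 05:16–09:37 = 4 h 21 min; less 45 min break → 3 h 36 min
Total: 10 h 43 min + 3 h 22 min + 9 h 56 min + 4 h 21 min + 9 h 30 min + 3 h 36 min = 41 h 28 min.

41.47 hours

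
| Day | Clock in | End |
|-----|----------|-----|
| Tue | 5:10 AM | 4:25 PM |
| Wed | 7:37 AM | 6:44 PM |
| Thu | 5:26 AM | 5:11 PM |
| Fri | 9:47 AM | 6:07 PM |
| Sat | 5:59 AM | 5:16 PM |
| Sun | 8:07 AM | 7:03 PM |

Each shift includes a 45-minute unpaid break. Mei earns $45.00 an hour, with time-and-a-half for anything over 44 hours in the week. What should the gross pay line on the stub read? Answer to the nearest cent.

Tue: 5:10 AM–4:25 PM = 11 h 15 min; less 45 min break → 10 h 30 min
Wed: 7:37 AM–6:44 PM = 11 h 7 min; less 45 min break → 10 h 22 min
Thu: 5:26 AM–5:11 PM = 11 h 45 min; less 45 min break → 11 h 0 min
Fri: 9:47 AM–6:07 PM = 8 h 20 min; less 45 min break → 7 h 35 min
Sat: 5:59 AM–5:16 PM = 11 h 17 min; less 45 min break → 10 h 32 min
Sun: 8:07 AM–7:03 PM = 10 h 56 min; less 45 min break → 10 h 11 min
Total worked: 60 h 10 min = 3610 min.
Regular 44 h 0 min = 2640 min at $45.00/h; overtime 16 h 10 min = 970 min at $67.50/h.
Pay = (2640 × $45.00 + 970 × $67.50) ÷ 60 = $3071.25.

$3071.25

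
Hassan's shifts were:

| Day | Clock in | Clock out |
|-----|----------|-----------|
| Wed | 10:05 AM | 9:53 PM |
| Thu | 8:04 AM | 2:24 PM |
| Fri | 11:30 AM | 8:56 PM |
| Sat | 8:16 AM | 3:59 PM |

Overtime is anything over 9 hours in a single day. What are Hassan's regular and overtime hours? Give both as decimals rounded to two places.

Regular 32.05 hours, overtime 3.23 hours

Wed: 10:05 AM–9:53 PM = 11 h 48 min
Thu: 8:04 AM–2:24 PM = 6 h 20 min
Fri: 11:30 AM–8:56 PM = 9 h 26 min
Sat: 8:16 AM–3:59 PM = 7 h 43 min
Wed reg 9 h 0 min / OT 2 h 48 min; Thu reg 6 h 20 min / OT 0 h 0 min; Fri reg 9 h 0 min / OT 0 h 26 min; Sat reg 7 h 43 min / OT 0 h 0 min.
Totals: regular 32 h 3 min, overtime 3 h 14 min.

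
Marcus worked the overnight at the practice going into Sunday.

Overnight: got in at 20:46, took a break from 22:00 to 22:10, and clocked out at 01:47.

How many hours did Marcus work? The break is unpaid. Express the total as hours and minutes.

4 h 51 min

Overnight: 20:46 → midnight = 3 h 14 min; midnight → 01:47 = 1 h 47 min; span 5 h 1 min; less 10 min break → 4 h 51 min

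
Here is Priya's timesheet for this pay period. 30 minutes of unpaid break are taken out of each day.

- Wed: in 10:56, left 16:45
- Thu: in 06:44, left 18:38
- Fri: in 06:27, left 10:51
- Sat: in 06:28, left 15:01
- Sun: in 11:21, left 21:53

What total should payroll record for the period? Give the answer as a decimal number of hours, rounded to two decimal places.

Wed: 10:56–16:45 = 5 h 49 min; less 30 min break → 5 h 19 min
Thu: 06:44–18:38 = 11 h 54 min; less 30 min break → 11 h 24 min
Fri: 06:27–10:51 = 4 h 24 min; less 30 min break → 3 h 54 min
Sat: 06:28–15:01 = 8 h 33 min; less 30 min break → 8 h 3 min
Sun: 11:21–21:53 = 10 h 32 min; less 30 min break → 10 h 2 min
Total: 5 h 19 min + 11 h 24 min + 3 h 54 min + 8 h 3 min + 10 h 2 min = 38 h 42 min.

38.70 hours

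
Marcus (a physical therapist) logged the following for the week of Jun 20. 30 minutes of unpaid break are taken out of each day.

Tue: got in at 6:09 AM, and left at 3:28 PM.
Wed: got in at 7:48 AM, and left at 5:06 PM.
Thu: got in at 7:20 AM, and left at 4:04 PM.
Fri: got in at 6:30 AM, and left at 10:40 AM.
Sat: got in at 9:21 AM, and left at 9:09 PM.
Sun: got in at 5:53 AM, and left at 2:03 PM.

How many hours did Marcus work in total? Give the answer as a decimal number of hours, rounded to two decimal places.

Tue: 6:09 AM–3:28 PM = 9 h 19 min; less 30 min break → 8 h 49 min
Wed: 7:48 AM–5:06 PM = 9 h 18 min; less 30 min break → 8 h 48 min
Thu: 7:20 AM–4:04 PM = 8 h 44 min; less 30 min break → 8 h 14 min
Fri: 6:30 AM–10:40 AM = 4 h 10 min; less 30 min break → 3 h 40 min
Sat: 9:21 AM–9:09 PM = 11 h 48 min; less 30 min break → 11 h 18 min
Sun: 5:53 AM–2:03 PM = 8 h 10 min; less 30 min break → 7 h 40 min
Total: 8 h 49 min + 8 h 48 min + 8 h 14 min + 3 h 40 min + 11 h 18 min + 7 h 40 min = 48 h 29 min.

48.48 hours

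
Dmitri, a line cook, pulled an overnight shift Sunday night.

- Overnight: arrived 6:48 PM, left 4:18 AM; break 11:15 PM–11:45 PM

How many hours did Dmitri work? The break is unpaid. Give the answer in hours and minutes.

9 h 0 min

Overnight: 6:48 PM → midnight = 5 h 12 min; midnight → 4:18 AM = 4 h 18 min; span 9 h 30 min; less 30 min break → 9 h 0 min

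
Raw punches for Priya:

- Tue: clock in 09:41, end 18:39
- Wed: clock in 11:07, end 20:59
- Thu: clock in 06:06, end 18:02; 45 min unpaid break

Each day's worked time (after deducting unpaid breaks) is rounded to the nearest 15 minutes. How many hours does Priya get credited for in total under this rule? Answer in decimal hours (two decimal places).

30.00 hours

Tue: 09:41–18:39 = 8 h 58 min → rounds to 9 h 0 min
Wed: 11:07–20:59 = 9 h 52 min → rounds to 9 h 45 min
Thu: 06:06–18:02 = 11 h 56 min − 45 min = 11 h 11 min → rounds to 11 h 15 min
Total credited: 30 h 0 min.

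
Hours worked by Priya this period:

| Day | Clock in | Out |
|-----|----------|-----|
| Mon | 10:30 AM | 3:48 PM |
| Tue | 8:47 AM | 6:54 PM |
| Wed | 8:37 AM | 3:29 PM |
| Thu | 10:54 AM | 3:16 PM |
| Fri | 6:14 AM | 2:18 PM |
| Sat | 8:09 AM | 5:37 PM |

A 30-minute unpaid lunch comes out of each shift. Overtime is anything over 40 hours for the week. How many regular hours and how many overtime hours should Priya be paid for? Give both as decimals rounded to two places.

Regular 40.00 hours, overtime 1.18 hours

Mon: 10:30 AM–3:48 PM = 5 h 18 min; less 30 min break → 4 h 48 min
Tue: 8:47 AM–6:54 PM = 10 h 7 min; less 30 min break → 9 h 37 min
Wed: 8:37 AM–3:29 PM = 6 h 52 min; less 30 min break → 6 h 22 min
Thu: 10:54 AM–3:16 PM = 4 h 22 min; less 30 min break → 3 h 52 min
Fri: 6:14 AM–2:18 PM = 8 h 4 min; less 30 min break → 7 h 34 min
Sat: 8:09 AM–5:37 PM = 9 h 28 min; less 30 min break → 8 h 58 min
Total worked: 41 h 11 min = 41.18 h.
Threshold 40 h → overtime 1 h 11 min, regular 40 h 0 min.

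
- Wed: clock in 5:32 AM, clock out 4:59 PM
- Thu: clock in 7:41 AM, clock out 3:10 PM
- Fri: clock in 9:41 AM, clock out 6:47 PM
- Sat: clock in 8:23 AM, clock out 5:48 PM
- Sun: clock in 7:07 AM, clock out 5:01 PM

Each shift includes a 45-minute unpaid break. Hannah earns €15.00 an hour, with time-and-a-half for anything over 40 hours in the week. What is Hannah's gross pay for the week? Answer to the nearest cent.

€681.00

Wed: 5:32 AM–4:59 PM = 11 h 27 min; less 45 min break → 10 h 42 min
Thu: 7:41 AM–3:10 PM = 7 h 29 min; less 45 min break → 6 h 44 min
Fri: 9:41 AM–6:47 PM = 9 h 6 min; less 45 min break → 8 h 21 min
Sat: 8:23 AM–5:48 PM = 9 h 25 min; less 45 min break → 8 h 40 min
Sun: 7:07 AM–5:01 PM = 9 h 54 min; less 45 min break → 9 h 9 min
Total worked: 43 h 36 min = 2616 min.
Regular 40 h 0 min = 2400 min at €15.00/h; overtime 3 h 36 min = 216 min at €22.50/h.
Pay = (2400 × €15.00 + 216 × €22.50) ÷ 60 = €681.00.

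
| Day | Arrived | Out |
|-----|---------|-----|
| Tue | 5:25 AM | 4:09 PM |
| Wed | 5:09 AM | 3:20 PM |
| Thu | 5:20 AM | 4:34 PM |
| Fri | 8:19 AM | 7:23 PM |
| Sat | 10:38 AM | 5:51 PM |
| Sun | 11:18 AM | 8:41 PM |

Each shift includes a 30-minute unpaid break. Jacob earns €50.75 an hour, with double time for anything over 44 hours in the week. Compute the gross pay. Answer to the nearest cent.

Tue: 5:25 AM–4:09 PM = 10 h 44 min; less 30 min break → 10 h 14 min
Wed: 5:09 AM–3:20 PM = 10 h 11 min; less 30 min break → 9 h 41 min
Thu: 5:20 AM–4:34 PM = 11 h 14 min; less 30 min break → 10 h 44 min
Fri: 8:19 AM–7:23 PM = 11 h 4 min; less 30 min break → 10 h 34 min
Sat: 10:38 AM–5:51 PM = 7 h 13 min; less 30 min break → 6 h 43 min
Sun: 11:18 AM–8:41 PM = 9 h 23 min; less 30 min break → 8 h 53 min
Total worked: 56 h 49 min = 3409 min.
Regular 44 h 0 min = 2640 min at €50.75/h; overtime 12 h 49 min = 769 min at €101.50/h.
Pay = (2640 × €50.75 + 769 × €101.50) ÷ 60 = €3533.89.

€3533.89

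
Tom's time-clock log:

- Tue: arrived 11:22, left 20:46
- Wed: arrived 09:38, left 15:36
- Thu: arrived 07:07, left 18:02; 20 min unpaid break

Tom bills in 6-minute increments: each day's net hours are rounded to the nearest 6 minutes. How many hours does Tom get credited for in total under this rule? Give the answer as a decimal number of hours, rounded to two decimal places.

26.00 hours

Tue: 11:22–20:46 = 9 h 24 min → rounds to 9 h 24 min
Wed: 09:38–15:36 = 5 h 58 min → rounds to 6 h 0 min
Thu: 07:07–18:02 = 10 h 55 min − 20 min = 10 h 35 min → rounds to 10 h 36 min
Total credited: 26 h 0 min.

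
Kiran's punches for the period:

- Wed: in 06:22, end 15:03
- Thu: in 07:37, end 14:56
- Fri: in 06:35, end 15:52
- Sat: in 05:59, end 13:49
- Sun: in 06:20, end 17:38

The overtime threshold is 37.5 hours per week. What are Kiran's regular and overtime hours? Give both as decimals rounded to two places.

Regular 37.50 hours, overtime 6.92 hours

Wed: 06:22–15:03 = 8 h 41 min
Thu: 07:37–14:56 = 7 h 19 min
Fri: 06:35–15:52 = 9 h 17 min
Sat: 05:59–13:49 = 7 h 50 min
Sun: 06:20–17:38 = 11 h 18 min
Total worked: 44 h 25 min = 44.42 h.
Threshold 37.5 h → overtime 6 h 55 min, regular 37 h 30 min.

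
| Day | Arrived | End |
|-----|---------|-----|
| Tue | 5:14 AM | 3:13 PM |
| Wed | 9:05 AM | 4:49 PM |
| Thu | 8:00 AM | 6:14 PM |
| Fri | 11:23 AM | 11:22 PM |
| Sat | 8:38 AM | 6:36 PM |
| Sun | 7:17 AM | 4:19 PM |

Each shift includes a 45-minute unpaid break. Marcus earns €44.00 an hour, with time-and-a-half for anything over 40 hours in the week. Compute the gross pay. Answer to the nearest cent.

Tue: 5:14 AM–3:13 PM = 9 h 59 min; less 45 min break → 9 h 14 min
Wed: 9:05 AM–4:49 PM = 7 h 44 min; less 45 min break → 6 h 59 min
Thu: 8:00 AM–6:14 PM = 10 h 14 min; less 45 min break → 9 h 29 min
Fri: 11:23 AM–11:22 PM = 11 h 59 min; less 45 min break → 11 h 14 min
Sat: 8:38 AM–6:36 PM = 9 h 58 min; less 45 min break → 9 h 13 min
Sun: 7:17 AM–4:19 PM = 9 h 2 min; less 45 min break → 8 h 17 min
Total worked: 54 h 26 min = 3266 min.
Regular 40 h 0 min = 2400 min at €44.00/h; overtime 14 h 26 min = 866 min at €66.00/h.
Pay = (2400 × €44.00 + 866 × €66.00) ÷ 60 = €2712.60.

€2712.60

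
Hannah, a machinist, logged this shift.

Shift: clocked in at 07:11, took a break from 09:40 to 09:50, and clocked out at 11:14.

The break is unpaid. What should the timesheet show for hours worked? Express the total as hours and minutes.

Shift: 07:11–11:14 = 4 h 3 min; less 10 min break → 3 h 53 min

3 h 53 min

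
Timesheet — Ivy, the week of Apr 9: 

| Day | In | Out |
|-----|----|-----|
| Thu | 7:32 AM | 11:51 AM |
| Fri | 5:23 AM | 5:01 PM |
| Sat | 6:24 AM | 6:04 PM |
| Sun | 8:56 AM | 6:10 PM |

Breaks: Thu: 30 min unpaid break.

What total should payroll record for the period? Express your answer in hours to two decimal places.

36.35 hours

Thu: 7:32 AM–11:51 AM = 4 h 19 min; less 30 min break → 3 h 49 min
Fri: 5:23 AM–5:01 PM = 11 h 38 min
Sat: 6:24 AM–6:04 PM = 11 h 40 min
Sun: 8:56 AM–6:10 PM = 9 h 14 min
Total: 3 h 49 min + 11 h 38 min + 11 h 40 min + 9 h 14 min = 36 h 21 min.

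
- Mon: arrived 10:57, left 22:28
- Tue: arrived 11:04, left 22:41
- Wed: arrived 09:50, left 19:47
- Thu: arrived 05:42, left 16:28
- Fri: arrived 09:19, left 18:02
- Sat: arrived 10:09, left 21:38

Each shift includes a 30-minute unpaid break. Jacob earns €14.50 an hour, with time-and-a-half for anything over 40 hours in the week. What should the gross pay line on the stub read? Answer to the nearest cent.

€1037.84

Mon: 10:57–22:28 = 11 h 31 min; less 30 min break → 11 h 1 min
Tue: 11:04–22:41 = 11 h 37 min; less 30 min break → 11 h 7 min
Wed: 09:50–19:47 = 9 h 57 min; less 30 min break → 9 h 27 min
Thu: 05:42–16:28 = 10 h 46 min; less 30 min break → 10 h 16 min
Fri: 09:19–18:02 = 8 h 43 min; less 30 min break → 8 h 13 min
Sat: 10:09–21:38 = 11 h 29 min; less 30 min break → 10 h 59 min
Total worked: 61 h 3 min = 3663 min.
Regular 40 h 0 min = 2400 min at €14.50/h; overtime 21 h 3 min = 1263 min at €21.75/h.
Pay = (2400 × €14.50 + 1263 × €21.75) ÷ 60 = €1037.84.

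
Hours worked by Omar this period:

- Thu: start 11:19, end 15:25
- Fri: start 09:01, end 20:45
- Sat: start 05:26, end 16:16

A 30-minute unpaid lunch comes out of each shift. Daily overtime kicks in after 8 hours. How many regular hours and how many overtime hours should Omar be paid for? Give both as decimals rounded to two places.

Regular 19.60 hours, overtime 5.57 hours

Thu: 11:19–15:25 = 4 h 6 min; less 30 min break → 3 h 36 min
Fri: 09:01–20:45 = 11 h 44 min; less 30 min break → 11 h 14 min
Sat: 05:26–16:16 = 10 h 50 min; less 30 min break → 10 h 20 min
Thu reg 3 h 36 min / OT 0 h 0 min; Fri reg 8 h 0 min / OT 3 h 14 min; Sat reg 8 h 0 min / OT 2 h 20 min.
Totals: regular 19 h 36 min, overtime 5 h 34 min.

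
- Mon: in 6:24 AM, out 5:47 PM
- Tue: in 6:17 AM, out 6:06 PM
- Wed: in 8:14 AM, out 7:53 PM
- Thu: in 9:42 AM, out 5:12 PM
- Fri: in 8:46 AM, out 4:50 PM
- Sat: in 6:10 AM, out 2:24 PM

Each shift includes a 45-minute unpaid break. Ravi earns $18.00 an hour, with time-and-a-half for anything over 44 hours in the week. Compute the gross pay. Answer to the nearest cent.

$1066.05

Mon: 6:24 AM–5:47 PM = 11 h 23 min; less 45 min break → 10 h 38 min
Tue: 6:17 AM–6:06 PM = 11 h 49 min; less 45 min break → 11 h 4 min
Wed: 8:14 AM–7:53 PM = 11 h 39 min; less 45 min break → 10 h 54 min
Thu: 9:42 AM–5:12 PM = 7 h 30 min; less 45 min break → 6 h 45 min
Fri: 8:46 AM–4:50 PM = 8 h 4 min; less 45 min break → 7 h 19 min
Sat: 6:10 AM–2:24 PM = 8 h 14 min; less 45 min break → 7 h 29 min
Total worked: 54 h 9 min = 3249 min.
Regular 44 h 0 min = 2640 min at $18.00/h; overtime 10 h 9 min = 609 min at $27.00/h.
Pay = (2640 × $18.00 + 609 × $27.00) ÷ 60 = $1066.05.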